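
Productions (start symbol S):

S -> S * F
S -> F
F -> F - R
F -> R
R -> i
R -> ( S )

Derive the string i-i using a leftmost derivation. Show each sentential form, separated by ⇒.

S ⇒ F ⇒ F-R ⇒ R-R ⇒ i-R ⇒ i-i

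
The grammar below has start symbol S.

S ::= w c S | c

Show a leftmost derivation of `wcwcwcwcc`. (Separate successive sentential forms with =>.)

S => wcS => wcwcS => wcwcwcS => wcwcwcwcS => wcwcwcwcc

S => wcS   [S ::= w c S]
wcS => wcwcS   [S ::= w c S]
wcwcS => wcwcwcS   [S ::= w c S]
wcwcwcS => wcwcwcwcS   [S ::= w c S]
wcwcwcwcS => wcwcwcwcc   [S ::= c]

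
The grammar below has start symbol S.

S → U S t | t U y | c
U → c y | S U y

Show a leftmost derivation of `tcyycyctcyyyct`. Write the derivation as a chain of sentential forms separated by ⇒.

S ⇒ USt ⇒ SUySt ⇒ tUyUySt ⇒ tcyyUySt ⇒ tcyySUyySt ⇒ tcyyUStUyySt ⇒ tcyycyStUyySt ⇒ tcyycyctUyySt ⇒ tcyycyctcyyySt ⇒ tcyycyctcyyyct

S ⇒ USt   [S → U S t]
USt ⇒ SUySt   [U → S U y]
SUySt ⇒ tUyUySt   [S → t U y]
tUyUySt ⇒ tcyyUySt   [U → c y]
tcyyUySt ⇒ tcyySUyySt   [U → S U y]
tcyySUyySt ⇒ tcyyUStUyySt   [S → U S t]
tcyyUStUyySt ⇒ tcyycyStUyySt   [U → c y]
tcyycyStUyySt ⇒ tcyycyctUyySt   [S → c]
tcyycyctUyySt ⇒ tcyycyctcyyySt   [U → c y]
tcyycyctcyyySt ⇒ tcyycyctcyyyct   [S → c]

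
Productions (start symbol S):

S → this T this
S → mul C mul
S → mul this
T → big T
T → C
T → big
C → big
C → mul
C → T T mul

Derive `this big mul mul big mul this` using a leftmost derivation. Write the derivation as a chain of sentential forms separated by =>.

S => this T this => this C this => this T T mul this => this C T mul this => this T T mul T mul this => this big T mul T mul this => this big C mul T mul this => this big mul mul T mul this => this big mul mul big mul this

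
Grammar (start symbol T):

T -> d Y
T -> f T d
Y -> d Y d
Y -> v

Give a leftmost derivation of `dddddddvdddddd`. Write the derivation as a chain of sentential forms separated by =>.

T=>dY=>ddYd=>dddYdd=>ddddYddd=>dddddYdddd=>ddddddYddddd=>dddddddYdddddd=>dddddddvdddddd

T => dY   [T -> d Y]
dY => ddYd   [Y -> d Y d]
ddYd => dddYdd   [Y -> d Y d]
dddYdd => ddddYddd   [Y -> d Y d]
ddddYddd => dddddYdddd   [Y -> d Y d]
dddddYdddd => ddddddYddddd   [Y -> d Y d]
ddddddYddddd => dddddddYdddddd   [Y -> d Y d]
dddddddYdddddd => dddddddvdddddd   [Y -> v]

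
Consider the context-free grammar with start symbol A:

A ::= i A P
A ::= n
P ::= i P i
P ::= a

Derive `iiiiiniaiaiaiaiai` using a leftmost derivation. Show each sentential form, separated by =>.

A=>iAP=>iiAPP=>iiiAPPP=>iiiiAPPPP=>iiiiiAPPPPP=>iiiiinPPPPP=>iiiiiniPiPPPP=>iiiiiniaiPPPP=>iiiiiniaiaPPP=>iiiiiniaiaiPiPP=>iiiiiniaiaiaiPP=>iiiiiniaiaiaiaP=>iiiiiniaiaiaiaiPi=>iiiiiniaiaiaiaiai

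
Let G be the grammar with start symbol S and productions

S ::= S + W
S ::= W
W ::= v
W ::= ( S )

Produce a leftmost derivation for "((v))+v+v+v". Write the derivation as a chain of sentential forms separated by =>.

S => S+W => S+W+W => S+W+W+W => W+W+W+W => (S)+W+W+W => (W)+W+W+W => ((S))+W+W+W => ((W))+W+W+W => ((v))+W+W+W => ((v))+v+W+W => ((v))+v+v+W => ((v))+v+v+v

S => S+W   [S ::= S + W]
S+W => S+W+W   [S ::= S + W]
S+W+W => S+W+W+W   [S ::= S + W]
S+W+W+W => W+W+W+W   [S ::= W]
W+W+W+W => (S)+W+W+W   [W ::= ( S )]
(S)+W+W+W => (W)+W+W+W   [S ::= W]
(W)+W+W+W => ((S))+W+W+W   [W ::= ( S )]
((S))+W+W+W => ((W))+W+W+W   [S ::= W]
((W))+W+W+W => ((v))+W+W+W   [W ::= v]
((v))+W+W+W => ((v))+v+W+W   [W ::= v]
((v))+v+W+W => ((v))+v+v+W   [W ::= v]
((v))+v+v+W => ((v))+v+v+v   [W ::= v]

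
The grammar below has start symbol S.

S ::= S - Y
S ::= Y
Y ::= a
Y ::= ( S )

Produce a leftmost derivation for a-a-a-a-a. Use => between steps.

S => S-Y   [S ::= S - Y]
S-Y => S-Y-Y   [S ::= S - Y]
S-Y-Y => S-Y-Y-Y   [S ::= S - Y]
S-Y-Y-Y => S-Y-Y-Y-Y   [S ::= S - Y]
S-Y-Y-Y-Y => Y-Y-Y-Y-Y   [S ::= Y]
Y-Y-Y-Y-Y => a-Y-Y-Y-Y   [Y ::= a]
a-Y-Y-Y-Y => a-a-Y-Y-Y   [Y ::= a]
a-a-Y-Y-Y => a-a-a-Y-Y   [Y ::= a]
a-a-a-Y-Y => a-a-a-a-Y   [Y ::= a]
a-a-a-a-Y => a-a-a-a-a   [Y ::= a]

S => S-Y => S-Y-Y => S-Y-Y-Y => S-Y-Y-Y-Y => Y-Y-Y-Y-Y => a-Y-Y-Y-Y => a-a-Y-Y-Y => a-a-a-Y-Y => a-a-a-a-Y => a-a-a-a-a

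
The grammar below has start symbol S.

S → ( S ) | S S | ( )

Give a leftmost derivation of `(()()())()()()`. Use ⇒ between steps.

S ⇒ SS   [S → S S]
SS ⇒ SSS   [S → S S]
SSS ⇒ SSSS   [S → S S]
SSSS ⇒ (S)SSS   [S → ( S )]
(S)SSS ⇒ (SS)SSS   [S → S S]
(SS)SSS ⇒ (SSS)SSS   [S → S S]
(SSS)SSS ⇒ (()SS)SSS   [S → ( )]
(()SS)SSS ⇒ (()()S)SSS   [S → ( )]
(()()S)SSS ⇒ (()()())SSS   [S → ( )]
(()()())SSS ⇒ (()()())()SS   [S → ( )]
(()()())()SS ⇒ (()()())()()S   [S → ( )]
(()()())()()S ⇒ (()()())()()()   [S → ( )]

S⇒SS⇒SSS⇒SSSS⇒(S)SSS⇒(SS)SSS⇒(SSS)SSS⇒(()SS)SSS⇒(()()S)SSS⇒(()()())SSS⇒(()()())()SS⇒(()()())()()S⇒(()()())()()()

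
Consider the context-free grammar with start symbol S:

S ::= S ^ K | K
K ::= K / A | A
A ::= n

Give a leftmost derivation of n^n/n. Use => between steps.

S => S^K => K^K => A^K => n^K => n^K/A => n^A/A => n^n/A => n^n/n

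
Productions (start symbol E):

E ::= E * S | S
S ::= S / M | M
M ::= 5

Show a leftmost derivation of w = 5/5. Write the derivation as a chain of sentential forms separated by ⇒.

E ⇒ S   [E ::= S]
S ⇒ S/M   [S ::= S / M]
S/M ⇒ M/M   [S ::= M]
M/M ⇒ 5/M   [M ::= 5]
5/M ⇒ 5/5   [M ::= 5]

E⇒S⇒S/M⇒M/M⇒5/M⇒5/5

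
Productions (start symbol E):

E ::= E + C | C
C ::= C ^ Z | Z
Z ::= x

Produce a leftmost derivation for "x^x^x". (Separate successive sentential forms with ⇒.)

E ⇒ C   [E ::= C]
C ⇒ C^Z   [C ::= C ^ Z]
C^Z ⇒ C^Z^Z   [C ::= C ^ Z]
C^Z^Z ⇒ Z^Z^Z   [C ::= Z]
Z^Z^Z ⇒ x^Z^Z   [Z ::= x]
x^Z^Z ⇒ x^x^Z   [Z ::= x]
x^x^Z ⇒ x^x^x   [Z ::= x]

E ⇒ C ⇒ C^Z ⇒ C^Z^Z ⇒ Z^Z^Z ⇒ x^Z^Z ⇒ x^x^Z ⇒ x^x^x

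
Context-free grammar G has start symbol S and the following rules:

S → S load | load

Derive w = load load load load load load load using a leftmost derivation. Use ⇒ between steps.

S ⇒ S load ⇒ S load load ⇒ S load load load ⇒ S load load load load ⇒ S load load load load load ⇒ S load load load load load load ⇒ load load load load load load load

S ⇒ S load   [S → S load]
S load ⇒ S load load   [S → S load]
S load load ⇒ S load load load   [S → S load]
S load load load ⇒ S load load load load   [S → S load]
S load load load load ⇒ S load load load load load   [S → S load]
S load load load load load ⇒ S load load load load load load   [S → S load]
S load load load load load load ⇒ load load load load load load load   [S → load]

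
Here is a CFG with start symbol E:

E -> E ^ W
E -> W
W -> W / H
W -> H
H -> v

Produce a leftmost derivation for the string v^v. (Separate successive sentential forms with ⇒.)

E ⇒ E^W ⇒ W^W ⇒ H^W ⇒ v^W ⇒ v^H ⇒ v^v

E ⇒ E^W   [E -> E ^ W]
E^W ⇒ W^W   [E -> W]
W^W ⇒ H^W   [W -> H]
H^W ⇒ v^W   [H -> v]
v^W ⇒ v^H   [W -> H]
v^H ⇒ v^v   [H -> v]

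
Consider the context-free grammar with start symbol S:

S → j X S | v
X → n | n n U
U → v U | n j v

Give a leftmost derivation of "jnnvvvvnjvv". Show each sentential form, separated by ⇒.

S ⇒ jXS   [S → j X S]
jXS ⇒ jnnUS   [X → n n U]
jnnUS ⇒ jnnvUS   [U → v U]
jnnvUS ⇒ jnnvvUS   [U → v U]
jnnvvUS ⇒ jnnvvvUS   [U → v U]
jnnvvvUS ⇒ jnnvvvvUS   [U → v U]
jnnvvvvUS ⇒ jnnvvvvnjvS   [U → n j v]
jnnvvvvnjvS ⇒ jnnvvvvnjvv   [S → v]

S ⇒ jXS ⇒ jnnUS ⇒ jnnvUS ⇒ jnnvvUS ⇒ jnnvvvUS ⇒ jnnvvvvUS ⇒ jnnvvvvnjvS ⇒ jnnvvvvnjvv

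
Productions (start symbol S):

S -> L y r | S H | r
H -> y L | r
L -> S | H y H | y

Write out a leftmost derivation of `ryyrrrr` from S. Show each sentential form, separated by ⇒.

S ⇒ SH   [S -> S H]
SH ⇒ SHH   [S -> S H]
SHH ⇒ SHHH   [S -> S H]
SHHH ⇒ SHHHH   [S -> S H]
SHHHH ⇒ SHHHHH   [S -> S H]
SHHHHH ⇒ rHHHHH   [S -> r]
rHHHHH ⇒ ryLHHHH   [H -> y L]
ryLHHHH ⇒ ryyHHHH   [L -> y]
ryyHHHH ⇒ ryyrHHH   [H -> r]
ryyrHHH ⇒ ryyrrHH   [H -> r]
ryyrrHH ⇒ ryyrrrH   [H -> r]
ryyrrrH ⇒ ryyrrrr   [H -> r]

S⇒SH⇒SHH⇒SHHH⇒SHHHH⇒SHHHHH⇒rHHHHH⇒ryLHHHH⇒ryyHHHH⇒ryyrHHH⇒ryyrrHH⇒ryyrrrH⇒ryyrrrr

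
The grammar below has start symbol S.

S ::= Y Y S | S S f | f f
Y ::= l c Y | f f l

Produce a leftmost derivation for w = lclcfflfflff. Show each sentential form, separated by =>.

S => YYS => lcYYS => lclcYYS => lclcfflYS => lclcfflfflS => lclcfflfflff

S => YYS   [S ::= Y Y S]
YYS => lcYYS   [Y ::= l c Y]
lcYYS => lclcYYS   [Y ::= l c Y]
lclcYYS => lclcfflYS   [Y ::= f f l]
lclcfflYS => lclcfflfflS   [Y ::= f f l]
lclcfflfflS => lclcfflfflff   [S ::= f f]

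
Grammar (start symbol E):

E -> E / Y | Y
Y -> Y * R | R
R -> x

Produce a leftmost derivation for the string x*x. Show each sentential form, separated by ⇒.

E⇒Y⇒Y*R⇒R*R⇒x*R⇒x*x

E ⇒ Y   [E -> Y]
Y ⇒ Y*R   [Y -> Y * R]
Y*R ⇒ R*R   [Y -> R]
R*R ⇒ x*R   [R -> x]
x*R ⇒ x*x   [R -> x]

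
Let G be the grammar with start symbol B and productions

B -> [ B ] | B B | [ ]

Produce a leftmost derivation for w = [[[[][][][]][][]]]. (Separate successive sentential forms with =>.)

B => [B] => [[B]] => [[BB]] => [[BBB]] => [[[B]BB]] => [[[BB]BB]] => [[[BBB]BB]] => [[[BBBB]BB]] => [[[[]BBB]BB]] => [[[[][]BB]BB]] => [[[[][][]B]BB]] => [[[[][][][]]BB]] => [[[[][][][]][]B]] => [[[[][][][]][][]]]

B => [B]   [B -> [ B ]]
[B] => [[B]]   [B -> [ B ]]
[[B]] => [[BB]]   [B -> B B]
[[BB]] => [[BBB]]   [B -> B B]
[[BBB]] => [[[B]BB]]   [B -> [ B ]]
[[[B]BB]] => [[[BB]BB]]   [B -> B B]
[[[BB]BB]] => [[[BBB]BB]]   [B -> B B]
[[[BBB]BB]] => [[[BBBB]BB]]   [B -> B B]
[[[BBBB]BB]] => [[[[]BBB]BB]]   [B -> [ ]]
[[[[]BBB]BB]] => [[[[][]BB]BB]]   [B -> [ ]]
[[[[][]BB]BB]] => [[[[][][]B]BB]]   [B -> [ ]]
[[[[][][]B]BB]] => [[[[][][][]]BB]]   [B -> [ ]]
[[[[][][][]]BB]] => [[[[][][][]][]B]]   [B -> [ ]]
[[[[][][][]][]B]] => [[[[][][][]][][]]]   [B -> [ ]]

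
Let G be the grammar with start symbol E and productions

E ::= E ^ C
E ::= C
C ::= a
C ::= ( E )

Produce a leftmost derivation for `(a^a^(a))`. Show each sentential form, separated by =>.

E => C => (E) => (E^C) => (E^C^C) => (C^C^C) => (a^C^C) => (a^a^C) => (a^a^(E)) => (a^a^(C)) => (a^a^(a))

E => C   [E ::= C]
C => (E)   [C ::= ( E )]
(E) => (E^C)   [E ::= E ^ C]
(E^C) => (E^C^C)   [E ::= E ^ C]
(E^C^C) => (C^C^C)   [E ::= C]
(C^C^C) => (a^C^C)   [C ::= a]
(a^C^C) => (a^a^C)   [C ::= a]
(a^a^C) => (a^a^(E))   [C ::= ( E )]
(a^a^(E)) => (a^a^(C))   [E ::= C]
(a^a^(C)) => (a^a^(a))   [C ::= a]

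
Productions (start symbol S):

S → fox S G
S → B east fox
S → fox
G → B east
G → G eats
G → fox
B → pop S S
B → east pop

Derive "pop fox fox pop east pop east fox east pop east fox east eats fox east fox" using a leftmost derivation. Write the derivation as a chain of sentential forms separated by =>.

S => B east fox   [S → B east fox]
B east fox => pop S S east fox   [B → pop S S]
pop S S east fox => pop fox S G S east fox   [S → fox S G]
pop fox S G S east fox => pop fox fox G S east fox   [S → fox]
pop fox fox G S east fox => pop fox fox G eats S east fox   [G → G eats]
pop fox fox G eats S east fox => pop fox fox B east eats S east fox   [G → B east]
pop fox fox B east eats S east fox => pop fox fox pop S S east eats S east fox   [B → pop S S]
pop fox fox pop S S east eats S east fox => pop fox fox pop B east fox S east eats S east fox   [S → B east fox]
pop fox fox pop B east fox S east eats S east fox => pop fox fox pop east pop east fox S east eats S east fox   [B → east pop]
pop fox fox pop east pop east fox S east eats S east fox => pop fox fox pop east pop east fox B east fox east eats S east fox   [S → B east fox]
pop fox fox pop east pop east fox B east fox east eats S east fox => pop fox fox pop east pop east fox east pop east fox east eats S east fox   [B → east pop]
pop fox fox pop east pop east fox east pop east fox east eats S east fox => pop fox fox pop east pop east fox east pop east fox east eats fox east fox   [S → fox]

S => B east fox => pop S S east fox => pop fox S G S east fox => pop fox fox G S east fox => pop fox fox G eats S east fox => pop fox fox B east eats S east fox => pop fox fox pop S S east eats S east fox => pop fox fox pop B east fox S east eats S east fox => pop fox fox pop east pop east fox S east eats S east fox => pop fox fox pop east pop east fox B east fox east eats S east fox => pop fox fox pop east pop east fox east pop east fox east eats S east fox => pop fox fox pop east pop east fox east pop east fox east eats fox east fox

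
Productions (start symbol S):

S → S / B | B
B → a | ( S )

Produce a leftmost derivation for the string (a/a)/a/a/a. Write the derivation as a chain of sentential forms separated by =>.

S => S/B   [S → S / B]
S/B => S/B/B   [S → S / B]
S/B/B => S/B/B/B   [S → S / B]
S/B/B/B => B/B/B/B   [S → B]
B/B/B/B => (S)/B/B/B   [B → ( S )]
(S)/B/B/B => (S/B)/B/B/B   [S → S / B]
(S/B)/B/B/B => (B/B)/B/B/B   [S → B]
(B/B)/B/B/B => (a/B)/B/B/B   [B → a]
(a/B)/B/B/B => (a/a)/B/B/B   [B → a]
(a/a)/B/B/B => (a/a)/a/B/B   [B → a]
(a/a)/a/B/B => (a/a)/a/a/B   [B → a]
(a/a)/a/a/B => (a/a)/a/a/a   [B → a]

S => S/B => S/B/B => S/B/B/B => B/B/B/B => (S)/B/B/B => (S/B)/B/B/B => (B/B)/B/B/B => (a/B)/B/B/B => (a/a)/B/B/B => (a/a)/a/B/B => (a/a)/a/a/B => (a/a)/a/a/a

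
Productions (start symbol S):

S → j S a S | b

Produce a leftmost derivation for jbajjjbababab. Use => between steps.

S => jSaS => jbaS => jbajSaS => jbajjSaSaS => jbajjjSaSaSaS => jbajjjbaSaSaS => jbajjjbabaSaS => jbajjjbababaS => jbajjjbababab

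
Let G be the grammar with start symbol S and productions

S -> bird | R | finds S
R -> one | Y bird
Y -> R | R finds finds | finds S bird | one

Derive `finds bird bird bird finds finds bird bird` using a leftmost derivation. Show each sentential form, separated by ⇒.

S ⇒ R ⇒ Y bird ⇒ R bird ⇒ Y bird bird ⇒ R finds finds bird bird ⇒ Y bird finds finds bird bird ⇒ finds S bird bird finds finds bird bird ⇒ finds bird bird bird finds finds bird bird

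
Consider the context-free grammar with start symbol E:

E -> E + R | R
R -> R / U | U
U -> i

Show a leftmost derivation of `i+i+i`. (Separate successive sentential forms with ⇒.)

E ⇒ E+R ⇒ E+R+R ⇒ R+R+R ⇒ U+R+R ⇒ i+R+R ⇒ i+U+R ⇒ i+i+R ⇒ i+i+U ⇒ i+i+i

E ⇒ E+R   [E -> E + R]
E+R ⇒ E+R+R   [E -> E + R]
E+R+R ⇒ R+R+R   [E -> R]
R+R+R ⇒ U+R+R   [R -> U]
U+R+R ⇒ i+R+R   [U -> i]
i+R+R ⇒ i+U+R   [R -> U]
i+U+R ⇒ i+i+R   [U -> i]
i+i+R ⇒ i+i+U   [R -> U]
i+i+U ⇒ i+i+i   [U -> i]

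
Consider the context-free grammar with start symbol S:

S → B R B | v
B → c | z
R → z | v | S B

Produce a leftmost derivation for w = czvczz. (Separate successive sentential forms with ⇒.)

S ⇒ BRB   [S → B R B]
BRB ⇒ cRB   [B → c]
cRB ⇒ cSBB   [R → S B]
cSBB ⇒ cBRBBB   [S → B R B]
cBRBBB ⇒ czRBBB   [B → z]
czRBBB ⇒ czvBBB   [R → v]
czvBBB ⇒ czvcBB   [B → c]
czvcBB ⇒ czvczB   [B → z]
czvczB ⇒ czvczz   [B → z]

S ⇒ BRB ⇒ cRB ⇒ cSBB ⇒ cBRBBB ⇒ czRBBB ⇒ czvBBB ⇒ czvcBB ⇒ czvczB ⇒ czvczz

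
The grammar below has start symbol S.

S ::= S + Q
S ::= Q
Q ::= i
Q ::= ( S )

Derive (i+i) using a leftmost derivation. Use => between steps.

S => Q   [S ::= Q]
Q => (S)   [Q ::= ( S )]
(S) => (S+Q)   [S ::= S + Q]
(S+Q) => (Q+Q)   [S ::= Q]
(Q+Q) => (i+Q)   [Q ::= i]
(i+Q) => (i+i)   [Q ::= i]

S=>Q=>(S)=>(S+Q)=>(Q+Q)=>(i+Q)=>(i+i)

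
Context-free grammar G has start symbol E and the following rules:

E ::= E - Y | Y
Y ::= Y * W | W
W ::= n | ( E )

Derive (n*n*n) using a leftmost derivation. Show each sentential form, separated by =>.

E => Y => W => (E) => (Y) => (Y*W) => (Y*W*W) => (W*W*W) => (n*W*W) => (n*n*W) => (n*n*n)

E => Y   [E ::= Y]
Y => W   [Y ::= W]
W => (E)   [W ::= ( E )]
(E) => (Y)   [E ::= Y]
(Y) => (Y*W)   [Y ::= Y * W]
(Y*W) => (Y*W*W)   [Y ::= Y * W]
(Y*W*W) => (W*W*W)   [Y ::= W]
(W*W*W) => (n*W*W)   [W ::= n]
(n*W*W) => (n*n*W)   [W ::= n]
(n*n*W) => (n*n*n)   [W ::= n]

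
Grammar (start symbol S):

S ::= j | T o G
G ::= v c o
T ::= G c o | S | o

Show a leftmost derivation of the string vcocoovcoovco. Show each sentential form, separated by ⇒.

S ⇒ ToG   [S ::= T o G]
ToG ⇒ SoG   [T ::= S]
SoG ⇒ ToGoG   [S ::= T o G]
ToGoG ⇒ GcooGoG   [T ::= G c o]
GcooGoG ⇒ vcocooGoG   [G ::= v c o]
vcocooGoG ⇒ vcocoovcooG   [G ::= v c o]
vcocoovcooG ⇒ vcocoovcoovco   [G ::= v c o]

S ⇒ ToG ⇒ SoG ⇒ ToGoG ⇒ GcooGoG ⇒ vcocooGoG ⇒ vcocoovcooG ⇒ vcocoovcoovco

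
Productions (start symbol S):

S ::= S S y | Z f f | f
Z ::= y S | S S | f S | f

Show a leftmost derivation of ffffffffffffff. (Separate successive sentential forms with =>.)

S => Zff => SSff => fSff => fZffff => fSSffff => fZffSffff => ffffSffff => ffffZffffff => ffffSSffffff => fffffSffffff => fffffZffffffff => ffffffffffffff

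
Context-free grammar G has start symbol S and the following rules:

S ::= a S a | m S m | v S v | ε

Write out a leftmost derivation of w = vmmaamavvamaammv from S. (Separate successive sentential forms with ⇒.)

S ⇒ vSv   [S ::= v S v]
vSv ⇒ vmSmv   [S ::= m S m]
vmSmv ⇒ vmmSmmv   [S ::= m S m]
vmmSmmv ⇒ vmmaSammv   [S ::= a S a]
vmmaSammv ⇒ vmmaaSaammv   [S ::= a S a]
vmmaaSaammv ⇒ vmmaamSmaammv   [S ::= m S m]
vmmaamSmaammv ⇒ vmmaamaSamaammv   [S ::= a S a]
vmmaamaSamaammv ⇒ vmmaamavSvamaammv   [S ::= v S v]
vmmaamavSvamaammv ⇒ vmmaamavvamaammv   [S ::= ε]

S⇒vSv⇒vmSmv⇒vmmSmmv⇒vmmaSammv⇒vmmaaSaammv⇒vmmaamSmaammv⇒vmmaamaSamaammv⇒vmmaamavSvamaammv⇒vmmaamavvamaammv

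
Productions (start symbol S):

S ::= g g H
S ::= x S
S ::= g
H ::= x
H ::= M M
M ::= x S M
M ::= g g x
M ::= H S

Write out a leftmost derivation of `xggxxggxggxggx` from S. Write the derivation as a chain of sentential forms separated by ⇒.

S ⇒ xS ⇒ xggH ⇒ xggMM ⇒ xggxSMM ⇒ xggxxSMM ⇒ xggxxggHMM ⇒ xggxxggxMM ⇒ xggxxggxggxM ⇒ xggxxggxggxggx

S ⇒ xS   [S ::= x S]
xS ⇒ xggH   [S ::= g g H]
xggH ⇒ xggMM   [H ::= M M]
xggMM ⇒ xggxSMM   [M ::= x S M]
xggxSMM ⇒ xggxxSMM   [S ::= x S]
xggxxSMM ⇒ xggxxggHMM   [S ::= g g H]
xggxxggHMM ⇒ xggxxggxMM   [H ::= x]
xggxxggxMM ⇒ xggxxggxggxM   [M ::= g g x]
xggxxggxggxM ⇒ xggxxggxggxggx   [M ::= g g x]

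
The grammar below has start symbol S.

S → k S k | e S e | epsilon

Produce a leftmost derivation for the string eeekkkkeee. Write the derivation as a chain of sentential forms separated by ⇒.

S ⇒ eSe   [S → e S e]
eSe ⇒ eeSee   [S → e S e]
eeSee ⇒ eeeSeee   [S → e S e]
eeeSeee ⇒ eeekSkeee   [S → k S k]
eeekSkeee ⇒ eeekkSkkeee   [S → k S k]
eeekkSkkeee ⇒ eeekkkkeee   [S → epsilon]

S⇒eSe⇒eeSee⇒eeeSeee⇒eeekSkeee⇒eeekkSkkeee⇒eeekkkkeee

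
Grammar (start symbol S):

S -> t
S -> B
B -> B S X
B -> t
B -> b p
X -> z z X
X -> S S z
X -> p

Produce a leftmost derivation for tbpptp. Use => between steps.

S => B => BSX => BSXSX => tSXSX => tBXSX => tbpXSX => tbppSX => tbpptX => tbpptp

S => B   [S -> B]
B => BSX   [B -> B S X]
BSX => BSXSX   [B -> B S X]
BSXSX => tSXSX   [B -> t]
tSXSX => tBXSX   [S -> B]
tBXSX => tbpXSX   [B -> b p]
tbpXSX => tbppSX   [X -> p]
tbppSX => tbpptX   [S -> t]
tbpptX => tbpptp   [X -> p]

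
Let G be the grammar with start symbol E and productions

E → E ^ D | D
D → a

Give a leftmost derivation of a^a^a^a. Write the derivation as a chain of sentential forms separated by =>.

E => E^D => E^D^D => E^D^D^D => D^D^D^D => a^D^D^D => a^a^D^D => a^a^a^D => a^a^a^a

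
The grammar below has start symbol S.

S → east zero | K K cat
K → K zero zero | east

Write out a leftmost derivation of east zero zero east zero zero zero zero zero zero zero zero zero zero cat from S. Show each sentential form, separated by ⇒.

S ⇒ K K cat ⇒ K zero zero K cat ⇒ east zero zero K cat ⇒ east zero zero K zero zero cat ⇒ east zero zero K zero zero zero zero cat ⇒ east zero zero K zero zero zero zero zero zero cat ⇒ east zero zero K zero zero zero zero zero zero zero zero cat ⇒ east zero zero K zero zero zero zero zero zero zero zero zero zero cat ⇒ east zero zero east zero zero zero zero zero zero zero zero zero zero cat

S ⇒ K K cat   [S → K K cat]
K K cat ⇒ K zero zero K cat   [K → K zero zero]
K zero zero K cat ⇒ east zero zero K cat   [K → east]
east zero zero K cat ⇒ east zero zero K zero zero cat   [K → K zero zero]
east zero zero K zero zero cat ⇒ east zero zero K zero zero zero zero cat   [K → K zero zero]
east zero zero K zero zero zero zero cat ⇒ east zero zero K zero zero zero zero zero zero cat   [K → K zero zero]
east zero zero K zero zero zero zero zero zero cat ⇒ east zero zero K zero zero zero zero zero zero zero zero cat   [K → K zero zero]
east zero zero K zero zero zero zero zero zero zero zero cat ⇒ east zero zero K zero zero zero zero zero zero zero zero zero zero cat   [K → K zero zero]
east zero zero K zero zero zero zero zero zero zero zero zero zero cat ⇒ east zero zero east zero zero zero zero zero zero zero zero zero zero cat   [K → east]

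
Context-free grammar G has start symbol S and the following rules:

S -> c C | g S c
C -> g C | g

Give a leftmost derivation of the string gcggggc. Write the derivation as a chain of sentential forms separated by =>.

S => gSc   [S -> g S c]
gSc => gcCc   [S -> c C]
gcCc => gcgCc   [C -> g C]
gcgCc => gcggCc   [C -> g C]
gcggCc => gcgggCc   [C -> g C]
gcgggCc => gcggggc   [C -> g]

S=>gSc=>gcCc=>gcgCc=>gcggCc=>gcgggCc=>gcggggc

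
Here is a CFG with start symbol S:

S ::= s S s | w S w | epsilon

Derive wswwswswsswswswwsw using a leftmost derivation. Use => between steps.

S => wSw   [S ::= w S w]
wSw => wsSsw   [S ::= s S s]
wsSsw => wswSwsw   [S ::= w S w]
wswSwsw => wswwSwwsw   [S ::= w S w]
wswwSwwsw => wswwsSswwsw   [S ::= s S s]
wswwsSswwsw => wswwswSwswwsw   [S ::= w S w]
wswwswSwswwsw => wswwswsSswswwsw   [S ::= s S s]
wswwswsSswswwsw => wswwswswSwswswwsw   [S ::= w S w]
wswwswswSwswswwsw => wswwswswsSswswswwsw   [S ::= s S s]
wswwswswsSswswswwsw => wswwswswsswswswwsw   [S ::= epsilon]

S=>wSw=>wsSsw=>wswSwsw=>wswwSwwsw=>wswwsSswwsw=>wswwswSwswwsw=>wswwswsSswswwsw=>wswwswswSwswswwsw=>wswwswswsSswswswwsw=>wswwswswsswswswwsw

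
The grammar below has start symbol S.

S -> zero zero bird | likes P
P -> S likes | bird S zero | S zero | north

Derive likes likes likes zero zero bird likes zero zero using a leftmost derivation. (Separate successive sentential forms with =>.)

S => likes P => likes S zero => likes likes P zero => likes likes S zero zero => likes likes likes P zero zero => likes likes likes S likes zero zero => likes likes likes zero zero bird likes zero zero

S => likes P   [S -> likes P]
likes P => likes S zero   [P -> S zero]
likes S zero => likes likes P zero   [S -> likes P]
likes likes P zero => likes likes S zero zero   [P -> S zero]
likes likes S zero zero => likes likes likes P zero zero   [S -> likes P]
likes likes likes P zero zero => likes likes likes S likes zero zero   [P -> S likes]
likes likes likes S likes zero zero => likes likes likes zero zero bird likes zero zero   [S -> zero zero bird]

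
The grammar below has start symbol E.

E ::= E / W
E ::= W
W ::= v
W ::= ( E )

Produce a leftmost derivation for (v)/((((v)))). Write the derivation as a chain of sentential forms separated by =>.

E=>E/W=>W/W=>(E)/W=>(W)/W=>(v)/W=>(v)/(E)=>(v)/(W)=>(v)/((E))=>(v)/((W))=>(v)/(((E)))=>(v)/(((W)))=>(v)/((((E))))=>(v)/((((W))))=>(v)/((((v))))

E => E/W   [E ::= E / W]
E/W => W/W   [E ::= W]
W/W => (E)/W   [W ::= ( E )]
(E)/W => (W)/W   [E ::= W]
(W)/W => (v)/W   [W ::= v]
(v)/W => (v)/(E)   [W ::= ( E )]
(v)/(E) => (v)/(W)   [E ::= W]
(v)/(W) => (v)/((E))   [W ::= ( E )]
(v)/((E)) => (v)/((W))   [E ::= W]
(v)/((W)) => (v)/(((E)))   [W ::= ( E )]
(v)/(((E))) => (v)/(((W)))   [E ::= W]
(v)/(((W))) => (v)/((((E))))   [W ::= ( E )]
(v)/((((E)))) => (v)/((((W))))   [E ::= W]
(v)/((((W)))) => (v)/((((v))))   [W ::= v]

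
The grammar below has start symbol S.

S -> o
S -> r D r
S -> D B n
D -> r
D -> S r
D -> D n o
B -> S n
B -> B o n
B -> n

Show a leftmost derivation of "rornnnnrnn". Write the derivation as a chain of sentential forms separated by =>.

S => DBn   [S -> D B n]
DBn => SrBn   [D -> S r]
SrBn => DBnrBn   [S -> D B n]
DBnrBn => rBnrBn   [D -> r]
rBnrBn => rSnnrBn   [B -> S n]
rSnnrBn => rDBnnnrBn   [S -> D B n]
rDBnnnrBn => rSrBnnnrBn   [D -> S r]
rSrBnnnrBn => rorBnnnrBn   [S -> o]
rorBnnnrBn => rornnnnrBn   [B -> n]
rornnnnrBn => rornnnnrnn   [B -> n]

S => DBn => SrBn => DBnrBn => rBnrBn => rSnnrBn => rDBnnnrBn => rSrBnnnrBn => rorBnnnrBn => rornnnnrBn => rornnnnrnn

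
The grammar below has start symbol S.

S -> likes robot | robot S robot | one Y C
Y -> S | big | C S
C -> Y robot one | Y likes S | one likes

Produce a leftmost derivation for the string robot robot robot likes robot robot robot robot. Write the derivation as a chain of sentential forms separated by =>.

S => robot S robot => robot robot S robot robot => robot robot robot S robot robot robot => robot robot robot likes robot robot robot robot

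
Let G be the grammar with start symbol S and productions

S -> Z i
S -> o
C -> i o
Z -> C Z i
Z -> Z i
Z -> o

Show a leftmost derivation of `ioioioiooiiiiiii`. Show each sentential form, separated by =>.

S => Zi => Zii => CZiii => ioZiii => ioZiiii => ioCZiiiii => ioioZiiiii => ioioCZiiiiii => ioioioZiiiiii => ioioioCZiiiiiii => ioioioioZiiiiiii => ioioioiooiiiiiii

S => Zi   [S -> Z i]
Zi => Zii   [Z -> Z i]
Zii => CZiii   [Z -> C Z i]
CZiii => ioZiii   [C -> i o]
ioZiii => ioZiiii   [Z -> Z i]
ioZiiii => ioCZiiiii   [Z -> C Z i]
ioCZiiiii => ioioZiiiii   [C -> i o]
ioioZiiiii => ioioCZiiiiii   [Z -> C Z i]
ioioCZiiiiii => ioioioZiiiiii   [C -> i o]
ioioioZiiiiii => ioioioCZiiiiiii   [Z -> C Z i]
ioioioCZiiiiiii => ioioioioZiiiiiii   [C -> i o]
ioioioioZiiiiiii => ioioioiooiiiiiii   [Z -> o]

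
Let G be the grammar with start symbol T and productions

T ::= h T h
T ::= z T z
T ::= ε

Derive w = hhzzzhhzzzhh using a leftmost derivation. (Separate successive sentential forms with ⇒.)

T ⇒ hTh   [T ::= h T h]
hTh ⇒ hhThh   [T ::= h T h]
hhThh ⇒ hhzTzhh   [T ::= z T z]
hhzTzhh ⇒ hhzzTzzhh   [T ::= z T z]
hhzzTzzhh ⇒ hhzzzTzzzhh   [T ::= z T z]
hhzzzTzzzhh ⇒ hhzzzhThzzzhh   [T ::= h T h]
hhzzzhThzzzhh ⇒ hhzzzhhzzzhh   [T ::= ε]

T ⇒ hTh ⇒ hhThh ⇒ hhzTzhh ⇒ hhzzTzzhh ⇒ hhzzzTzzzhh ⇒ hhzzzhThzzzhh ⇒ hhzzzhhzzzhh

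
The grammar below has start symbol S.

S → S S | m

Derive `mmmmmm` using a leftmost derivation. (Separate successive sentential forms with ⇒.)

S ⇒ SS ⇒ mS ⇒ mSS ⇒ mSSS ⇒ mSSSS ⇒ mmSSS ⇒ mmSSSS ⇒ mmmSSS ⇒ mmmmSS ⇒ mmmmmS ⇒ mmmmmm

S ⇒ SS   [S → S S]
SS ⇒ mS   [S → m]
mS ⇒ mSS   [S → S S]
mSS ⇒ mSSS   [S → S S]
mSSS ⇒ mSSSS   [S → S S]
mSSSS ⇒ mmSSS   [S → m]
mmSSS ⇒ mmSSSS   [S → S S]
mmSSSS ⇒ mmmSSS   [S → m]
mmmSSS ⇒ mmmmSS   [S → m]
mmmmSS ⇒ mmmmmS   [S → m]
mmmmmS ⇒ mmmmmm   [S → m]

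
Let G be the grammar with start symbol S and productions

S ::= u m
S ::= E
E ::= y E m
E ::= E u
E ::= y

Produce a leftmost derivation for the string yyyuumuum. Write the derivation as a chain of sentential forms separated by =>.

S => E   [S ::= E]
E => yEm   [E ::= y E m]
yEm => yEum   [E ::= E u]
yEum => yEuum   [E ::= E u]
yEuum => yyEmuum   [E ::= y E m]
yyEmuum => yyEumuum   [E ::= E u]
yyEumuum => yyEuumuum   [E ::= E u]
yyEuumuum => yyyuumuum   [E ::= y]

S => E => yEm => yEum => yEuum => yyEmuum => yyEumuum => yyEuumuum => yyyuumuum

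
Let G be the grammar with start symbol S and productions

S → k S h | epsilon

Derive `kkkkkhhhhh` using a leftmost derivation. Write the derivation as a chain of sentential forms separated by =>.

S => kSh => kkShh => kkkShhh => kkkkShhhh => kkkkkShhhhh => kkkkkhhhhh

S => kSh   [S → k S h]
kSh => kkShh   [S → k S h]
kkShh => kkkShhh   [S → k S h]
kkkShhh => kkkkShhhh   [S → k S h]
kkkkShhhh => kkkkkShhhhh   [S → k S h]
kkkkkShhhhh => kkkkkhhhhh   [S → epsilon]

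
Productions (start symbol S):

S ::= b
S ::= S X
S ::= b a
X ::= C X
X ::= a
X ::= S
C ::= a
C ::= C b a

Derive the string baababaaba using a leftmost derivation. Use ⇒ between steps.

S ⇒ SX ⇒ SXX ⇒ bXX ⇒ baX ⇒ baCX ⇒ baCbaX ⇒ baCbabaX ⇒ baababaX ⇒ baababaCX ⇒ baababaaX ⇒ baababaaS ⇒ baababaaba

S ⇒ SX   [S ::= S X]
SX ⇒ SXX   [S ::= S X]
SXX ⇒ bXX   [S ::= b]
bXX ⇒ baX   [X ::= a]
baX ⇒ baCX   [X ::= C X]
baCX ⇒ baCbaX   [C ::= C b a]
baCbaX ⇒ baCbabaX   [C ::= C b a]
baCbabaX ⇒ baababaX   [C ::= a]
baababaX ⇒ baababaCX   [X ::= C X]
baababaCX ⇒ baababaaX   [C ::= a]
baababaaX ⇒ baababaaS   [X ::= S]
baababaaS ⇒ baababaaba   [S ::= b a]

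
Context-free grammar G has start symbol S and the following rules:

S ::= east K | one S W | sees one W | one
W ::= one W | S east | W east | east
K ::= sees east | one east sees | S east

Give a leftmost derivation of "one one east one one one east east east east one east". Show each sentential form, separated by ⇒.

S ⇒ one S W   [S ::= one S W]
one S W ⇒ one one S W W   [S ::= one S W]
one one S W W ⇒ one one east K W W   [S ::= east K]
one one east K W W ⇒ one one east S east W W   [K ::= S east]
one one east S east W W ⇒ one one east one S W east W W   [S ::= one S W]
one one east one S W east W W ⇒ one one east one one S W W east W W   [S ::= one S W]
one one east one one S W W east W W ⇒ one one east one one one W W east W W   [S ::= one]
one one east one one one W W east W W ⇒ one one east one one one east W east W W   [W ::= east]
one one east one one one east W east W W ⇒ one one east one one one east east east W W   [W ::= east]
one one east one one one east east east W W ⇒ one one east one one one east east east east W   [W ::= east]
one one east one one one east east east east W ⇒ one one east one one one east east east east S east   [W ::= S east]
one one east one one one east east east east S east ⇒ one one east one one one east east east east one east   [S ::= one]

S ⇒ one S W ⇒ one one S W W ⇒ one one east K W W ⇒ one one east S east W W ⇒ one one east one S W east W W ⇒ one one east one one S W W east W W ⇒ one one east one one one W W east W W ⇒ one one east one one one east W east W W ⇒ one one east one one one east east east W W ⇒ one one east one one one east east east east W ⇒ one one east one one one east east east east S east ⇒ one one east one one one east east east east one east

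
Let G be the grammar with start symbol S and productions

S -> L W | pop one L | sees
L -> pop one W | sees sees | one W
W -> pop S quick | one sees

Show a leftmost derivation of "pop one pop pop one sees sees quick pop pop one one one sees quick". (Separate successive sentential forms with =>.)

S => L W => pop one W W => pop one pop S quick W => pop one pop pop one L quick W => pop one pop pop one sees sees quick W => pop one pop pop one sees sees quick pop S quick => pop one pop pop one sees sees quick pop pop one L quick => pop one pop pop one sees sees quick pop pop one one W quick => pop one pop pop one sees sees quick pop pop one one one sees quick

S => L W   [S -> L W]
L W => pop one W W   [L -> pop one W]
pop one W W => pop one pop S quick W   [W -> pop S quick]
pop one pop S quick W => pop one pop pop one L quick W   [S -> pop one L]
pop one pop pop one L quick W => pop one pop pop one sees sees quick W   [L -> sees sees]
pop one pop pop one sees sees quick W => pop one pop pop one sees sees quick pop S quick   [W -> pop S quick]
pop one pop pop one sees sees quick pop S quick => pop one pop pop one sees sees quick pop pop one L quick   [S -> pop one L]
pop one pop pop one sees sees quick pop pop one L quick => pop one pop pop one sees sees quick pop pop one one W quick   [L -> one W]
pop one pop pop one sees sees quick pop pop one one W quick => pop one pop pop one sees sees quick pop pop one one one sees quick   [W -> one sees]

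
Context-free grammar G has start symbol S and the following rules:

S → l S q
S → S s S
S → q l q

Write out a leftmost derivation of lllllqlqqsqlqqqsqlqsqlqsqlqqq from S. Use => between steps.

S => lSq => llSqq => llSsSqq => llSsSsSqq => llSsSsSsSqq => lllSqsSsSsSqq => llllSqqsSsSsSqq => llllSsSqqsSsSsSqq => lllllSqsSqqsSsSsSqq => lllllqlqqsSqqsSsSsSqq => lllllqlqqsqlqqqsSsSsSqq => lllllqlqqsqlqqqsqlqsSsSqq => lllllqlqqsqlqqqsqlqsqlqsSqq => lllllqlqqsqlqqqsqlqsqlqsqlqqq

S => lSq   [S → l S q]
lSq => llSqq   [S → l S q]
llSqq => llSsSqq   [S → S s S]
llSsSqq => llSsSsSqq   [S → S s S]
llSsSsSqq => llSsSsSsSqq   [S → S s S]
llSsSsSsSqq => lllSqsSsSsSqq   [S → l S q]
lllSqsSsSsSqq => llllSqqsSsSsSqq   [S → l S q]
llllSqqsSsSsSqq => llllSsSqqsSsSsSqq   [S → S s S]
llllSsSqqsSsSsSqq => lllllSqsSqqsSsSsSqq   [S → l S q]
lllllSqsSqqsSsSsSqq => lllllqlqqsSqqsSsSsSqq   [S → q l q]
lllllqlqqsSqqsSsSsSqq => lllllqlqqsqlqqqsSsSsSqq   [S → q l q]
lllllqlqqsqlqqqsSsSsSqq => lllllqlqqsqlqqqsqlqsSsSqq   [S → q l q]
lllllqlqqsqlqqqsqlqsSsSqq => lllllqlqqsqlqqqsqlqsqlqsSqq   [S → q l q]
lllllqlqqsqlqqqsqlqsqlqsSqq => lllllqlqqsqlqqqsqlqsqlqsqlqqq   [S → q l q]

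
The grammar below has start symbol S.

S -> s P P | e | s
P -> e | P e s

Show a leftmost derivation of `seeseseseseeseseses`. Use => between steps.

S => sPP => sPesP => sPesesP => sPesesesP => sPesesesesP => seesesesesP => seesesesesPes => seesesesesPeses => seesesesesPeseses => seesesesesPeseseses => seeseseseseeseseses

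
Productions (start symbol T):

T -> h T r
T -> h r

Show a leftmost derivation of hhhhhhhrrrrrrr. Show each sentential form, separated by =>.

T => hTr => hhTrr => hhhTrrr => hhhhTrrrr => hhhhhTrrrrr => hhhhhhTrrrrrr => hhhhhhhrrrrrrr

T => hTr   [T -> h T r]
hTr => hhTrr   [T -> h T r]
hhTrr => hhhTrrr   [T -> h T r]
hhhTrrr => hhhhTrrrr   [T -> h T r]
hhhhTrrrr => hhhhhTrrrrr   [T -> h T r]
hhhhhTrrrrr => hhhhhhTrrrrrr   [T -> h T r]
hhhhhhTrrrrrr => hhhhhhhrrrrrrr   [T -> h r]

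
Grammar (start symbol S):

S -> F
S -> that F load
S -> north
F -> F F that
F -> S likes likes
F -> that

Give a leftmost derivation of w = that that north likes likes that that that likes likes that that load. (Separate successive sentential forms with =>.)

S => that F load   [S -> that F load]
that F load => that F F that load   [F -> F F that]
that F F that load => that S likes likes F that load   [F -> S likes likes]
that S likes likes F that load => that F likes likes F that load   [S -> F]
that F likes likes F that load => that F F that likes likes F that load   [F -> F F that]
that F F that likes likes F that load => that F F that F that likes likes F that load   [F -> F F that]
that F F that F that likes likes F that load => that that F that F that likes likes F that load   [F -> that]
that that F that F that likes likes F that load => that that S likes likes that F that likes likes F that load   [F -> S likes likes]
that that S likes likes that F that likes likes F that load => that that north likes likes that F that likes likes F that load   [S -> north]
that that north likes likes that F that likes likes F that load => that that north likes likes that that that likes likes F that load   [F -> that]
that that north likes likes that that that likes likes F that load => that that north likes likes that that that likes likes that that load   [F -> that]

S => that F load => that F F that load => that S likes likes F that load => that F likes likes F that load => that F F that likes likes F that load => that F F that F that likes likes F that load => that that F that F that likes likes F that load => that that S likes likes that F that likes likes F that load => that that north likes likes that F that likes likes F that load => that that north likes likes that that that likes likes F that load => that that north likes likes that that that likes likes that that load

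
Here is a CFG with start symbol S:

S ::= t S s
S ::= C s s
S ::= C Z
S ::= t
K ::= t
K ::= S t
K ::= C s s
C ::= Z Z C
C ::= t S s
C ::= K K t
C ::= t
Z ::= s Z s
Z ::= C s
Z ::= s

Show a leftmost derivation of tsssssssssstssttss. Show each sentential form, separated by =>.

S => tSs   [S ::= t S s]
tSs => tCZs   [S ::= C Z]
tCZs => tKKtZs   [C ::= K K t]
tKKtZs => tCssKtZs   [K ::= C s s]
tCssKtZs => tZZCssKtZs   [C ::= Z Z C]
tZZCssKtZs => tsZsZCssKtZs   [Z ::= s Z s]
tsZsZCssKtZs => tssZssZCssKtZs   [Z ::= s Z s]
tssZssZCssKtZs => tsssZsssZCssKtZs   [Z ::= s Z s]
tsssZsssZCssKtZs => tssssZssssZCssKtZs   [Z ::= s Z s]
tssssZssssZCssKtZs => tsssssssssZCssKtZs   [Z ::= s]
tsssssssssZCssKtZs => tssssssssssCssKtZs   [Z ::= s]
tssssssssssCssKtZs => tsssssssssstssKtZs   [C ::= t]
tsssssssssstssKtZs => tsssssssssstssttZs   [K ::= t]
tsssssssssstssttZs => tsssssssssstssttss   [Z ::= s]

S => tSs => tCZs => tKKtZs => tCssKtZs => tZZCssKtZs => tsZsZCssKtZs => tssZssZCssKtZs => tsssZsssZCssKtZs => tssssZssssZCssKtZs => tsssssssssZCssKtZs => tssssssssssCssKtZs => tsssssssssstssKtZs => tsssssssssstssttZs => tsssssssssstssttss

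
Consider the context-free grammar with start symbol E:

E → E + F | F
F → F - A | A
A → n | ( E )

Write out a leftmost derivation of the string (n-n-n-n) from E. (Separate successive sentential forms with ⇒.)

E ⇒ F ⇒ A ⇒ (E) ⇒ (F) ⇒ (F-A) ⇒ (F-A-A) ⇒ (F-A-A-A) ⇒ (A-A-A-A) ⇒ (n-A-A-A) ⇒ (n-n-A-A) ⇒ (n-n-n-A) ⇒ (n-n-n-n)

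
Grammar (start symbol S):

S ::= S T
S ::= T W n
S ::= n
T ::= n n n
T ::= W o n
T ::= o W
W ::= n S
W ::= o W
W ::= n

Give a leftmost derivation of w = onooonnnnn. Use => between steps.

S => TWn   [S ::= T W n]
TWn => oWWn   [T ::= o W]
oWWn => onSWn   [W ::= n S]
onSWn => onTWnWn   [S ::= T W n]
onTWnWn => onoWWnWn   [T ::= o W]
onoWWnWn => onooWWnWn   [W ::= o W]
onooWWnWn => onoooWWnWn   [W ::= o W]
onoooWWnWn => onooonWnWn   [W ::= n]
onooonWnWn => onooonnnWn   [W ::= n]
onooonnnWn => onooonnnnn   [W ::= n]

S => TWn => oWWn => onSWn => onTWnWn => onoWWnWn => onooWWnWn => onoooWWnWn => onooonWnWn => onooonnnWn => onooonnnnn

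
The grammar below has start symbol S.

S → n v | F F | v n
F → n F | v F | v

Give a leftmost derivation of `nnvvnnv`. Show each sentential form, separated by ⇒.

S ⇒ FF   [S → F F]
FF ⇒ nFF   [F → n F]
nFF ⇒ nnFF   [F → n F]
nnFF ⇒ nnvFF   [F → v F]
nnvFF ⇒ nnvvF   [F → v]
nnvvF ⇒ nnvvnF   [F → n F]
nnvvnF ⇒ nnvvnnF   [F → n F]
nnvvnnF ⇒ nnvvnnv   [F → v]

S ⇒ FF ⇒ nFF ⇒ nnFF ⇒ nnvFF ⇒ nnvvF ⇒ nnvvnF ⇒ nnvvnnF ⇒ nnvvnnv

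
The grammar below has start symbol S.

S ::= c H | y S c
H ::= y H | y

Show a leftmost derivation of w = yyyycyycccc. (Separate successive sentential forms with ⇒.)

S⇒ySc⇒yyScc⇒yyySccc⇒yyyyScccc⇒yyyycHcccc⇒yyyycyHcccc⇒yyyycyycccc

S ⇒ ySc   [S ::= y S c]
ySc ⇒ yyScc   [S ::= y S c]
yyScc ⇒ yyySccc   [S ::= y S c]
yyySccc ⇒ yyyyScccc   [S ::= y S c]
yyyyScccc ⇒ yyyycHcccc   [S ::= c H]
yyyycHcccc ⇒ yyyycyHcccc   [H ::= y H]
yyyycyHcccc ⇒ yyyycyycccc   [H ::= y]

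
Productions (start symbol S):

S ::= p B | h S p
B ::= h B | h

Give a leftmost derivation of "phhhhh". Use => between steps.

S => pB => phB => phhB => phhhB => phhhhB => phhhhh

S => pB   [S ::= p B]
pB => phB   [B ::= h B]
phB => phhB   [B ::= h B]
phhB => phhhB   [B ::= h B]
phhhB => phhhhB   [B ::= h B]
phhhhB => phhhhh   [B ::= h]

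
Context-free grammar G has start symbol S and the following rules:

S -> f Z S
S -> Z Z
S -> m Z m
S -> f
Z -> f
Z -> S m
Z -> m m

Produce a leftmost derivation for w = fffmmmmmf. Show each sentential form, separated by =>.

S=>fZS=>fSmS=>fZZmS=>ffZmS=>ffSmmS=>ffZZmmS=>ffSmZmmS=>fffmZmmS=>fffmmmmmS=>fffmmmmmf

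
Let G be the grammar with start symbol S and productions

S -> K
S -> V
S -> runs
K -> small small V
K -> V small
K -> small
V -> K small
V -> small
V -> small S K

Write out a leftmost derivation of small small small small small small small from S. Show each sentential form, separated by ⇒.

S ⇒ K ⇒ small small V ⇒ small small K small ⇒ small small V small small ⇒ small small small S K small small ⇒ small small small V K small small ⇒ small small small small K small small ⇒ small small small small small small small

S ⇒ K   [S -> K]
K ⇒ small small V   [K -> small small V]
small small V ⇒ small small K small   [V -> K small]
small small K small ⇒ small small V small small   [K -> V small]
small small V small small ⇒ small small small S K small small   [V -> small S K]
small small small S K small small ⇒ small small small V K small small   [S -> V]
small small small V K small small ⇒ small small small small K small small   [V -> small]
small small small small K small small ⇒ small small small small small small small   [K -> small]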